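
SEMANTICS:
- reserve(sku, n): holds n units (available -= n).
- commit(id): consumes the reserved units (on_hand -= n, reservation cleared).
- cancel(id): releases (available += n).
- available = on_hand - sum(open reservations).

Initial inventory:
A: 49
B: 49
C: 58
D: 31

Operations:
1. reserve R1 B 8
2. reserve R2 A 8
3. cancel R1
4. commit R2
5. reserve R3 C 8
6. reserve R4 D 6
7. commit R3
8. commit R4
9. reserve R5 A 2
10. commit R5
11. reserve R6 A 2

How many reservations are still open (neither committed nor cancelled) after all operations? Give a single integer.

Step 1: reserve R1 B 8 -> on_hand[A=49 B=49 C=58 D=31] avail[A=49 B=41 C=58 D=31] open={R1}
Step 2: reserve R2 A 8 -> on_hand[A=49 B=49 C=58 D=31] avail[A=41 B=41 C=58 D=31] open={R1,R2}
Step 3: cancel R1 -> on_hand[A=49 B=49 C=58 D=31] avail[A=41 B=49 C=58 D=31] open={R2}
Step 4: commit R2 -> on_hand[A=41 B=49 C=58 D=31] avail[A=41 B=49 C=58 D=31] open={}
Step 5: reserve R3 C 8 -> on_hand[A=41 B=49 C=58 D=31] avail[A=41 B=49 C=50 D=31] open={R3}
Step 6: reserve R4 D 6 -> on_hand[A=41 B=49 C=58 D=31] avail[A=41 B=49 C=50 D=25] open={R3,R4}
Step 7: commit R3 -> on_hand[A=41 B=49 C=50 D=31] avail[A=41 B=49 C=50 D=25] open={R4}
Step 8: commit R4 -> on_hand[A=41 B=49 C=50 D=25] avail[A=41 B=49 C=50 D=25] open={}
Step 9: reserve R5 A 2 -> on_hand[A=41 B=49 C=50 D=25] avail[A=39 B=49 C=50 D=25] open={R5}
Step 10: commit R5 -> on_hand[A=39 B=49 C=50 D=25] avail[A=39 B=49 C=50 D=25] open={}
Step 11: reserve R6 A 2 -> on_hand[A=39 B=49 C=50 D=25] avail[A=37 B=49 C=50 D=25] open={R6}
Open reservations: ['R6'] -> 1

Answer: 1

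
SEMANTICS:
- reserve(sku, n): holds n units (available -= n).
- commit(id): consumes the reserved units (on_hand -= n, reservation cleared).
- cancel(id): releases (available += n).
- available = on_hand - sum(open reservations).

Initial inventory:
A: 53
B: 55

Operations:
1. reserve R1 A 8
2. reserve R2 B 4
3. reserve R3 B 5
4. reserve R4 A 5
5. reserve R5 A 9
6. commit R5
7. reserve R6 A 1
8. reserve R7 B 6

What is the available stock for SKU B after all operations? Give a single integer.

Answer: 40

Derivation:
Step 1: reserve R1 A 8 -> on_hand[A=53 B=55] avail[A=45 B=55] open={R1}
Step 2: reserve R2 B 4 -> on_hand[A=53 B=55] avail[A=45 B=51] open={R1,R2}
Step 3: reserve R3 B 5 -> on_hand[A=53 B=55] avail[A=45 B=46] open={R1,R2,R3}
Step 4: reserve R4 A 5 -> on_hand[A=53 B=55] avail[A=40 B=46] open={R1,R2,R3,R4}
Step 5: reserve R5 A 9 -> on_hand[A=53 B=55] avail[A=31 B=46] open={R1,R2,R3,R4,R5}
Step 6: commit R5 -> on_hand[A=44 B=55] avail[A=31 B=46] open={R1,R2,R3,R4}
Step 7: reserve R6 A 1 -> on_hand[A=44 B=55] avail[A=30 B=46] open={R1,R2,R3,R4,R6}
Step 8: reserve R7 B 6 -> on_hand[A=44 B=55] avail[A=30 B=40] open={R1,R2,R3,R4,R6,R7}
Final available[B] = 40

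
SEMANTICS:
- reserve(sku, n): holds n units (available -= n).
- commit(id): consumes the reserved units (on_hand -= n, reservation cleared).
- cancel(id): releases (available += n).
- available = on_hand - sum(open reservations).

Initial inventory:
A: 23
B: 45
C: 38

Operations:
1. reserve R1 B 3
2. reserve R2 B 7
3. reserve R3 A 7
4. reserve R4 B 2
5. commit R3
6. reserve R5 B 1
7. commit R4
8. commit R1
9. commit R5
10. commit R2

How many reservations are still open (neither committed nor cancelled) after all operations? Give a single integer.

Step 1: reserve R1 B 3 -> on_hand[A=23 B=45 C=38] avail[A=23 B=42 C=38] open={R1}
Step 2: reserve R2 B 7 -> on_hand[A=23 B=45 C=38] avail[A=23 B=35 C=38] open={R1,R2}
Step 3: reserve R3 A 7 -> on_hand[A=23 B=45 C=38] avail[A=16 B=35 C=38] open={R1,R2,R3}
Step 4: reserve R4 B 2 -> on_hand[A=23 B=45 C=38] avail[A=16 B=33 C=38] open={R1,R2,R3,R4}
Step 5: commit R3 -> on_hand[A=16 B=45 C=38] avail[A=16 B=33 C=38] open={R1,R2,R4}
Step 6: reserve R5 B 1 -> on_hand[A=16 B=45 C=38] avail[A=16 B=32 C=38] open={R1,R2,R4,R5}
Step 7: commit R4 -> on_hand[A=16 B=43 C=38] avail[A=16 B=32 C=38] open={R1,R2,R5}
Step 8: commit R1 -> on_hand[A=16 B=40 C=38] avail[A=16 B=32 C=38] open={R2,R5}
Step 9: commit R5 -> on_hand[A=16 B=39 C=38] avail[A=16 B=32 C=38] open={R2}
Step 10: commit R2 -> on_hand[A=16 B=32 C=38] avail[A=16 B=32 C=38] open={}
Open reservations: [] -> 0

Answer: 0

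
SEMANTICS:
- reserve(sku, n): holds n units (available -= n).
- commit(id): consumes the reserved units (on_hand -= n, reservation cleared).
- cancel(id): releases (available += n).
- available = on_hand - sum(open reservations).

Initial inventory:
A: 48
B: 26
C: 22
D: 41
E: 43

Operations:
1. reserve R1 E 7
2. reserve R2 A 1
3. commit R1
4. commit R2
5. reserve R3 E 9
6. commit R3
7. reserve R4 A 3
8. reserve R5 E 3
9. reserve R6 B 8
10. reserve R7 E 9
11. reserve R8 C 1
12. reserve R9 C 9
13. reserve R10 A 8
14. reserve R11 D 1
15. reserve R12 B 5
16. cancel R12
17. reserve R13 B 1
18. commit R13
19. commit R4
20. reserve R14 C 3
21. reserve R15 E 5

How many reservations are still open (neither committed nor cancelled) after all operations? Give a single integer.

Answer: 9

Derivation:
Step 1: reserve R1 E 7 -> on_hand[A=48 B=26 C=22 D=41 E=43] avail[A=48 B=26 C=22 D=41 E=36] open={R1}
Step 2: reserve R2 A 1 -> on_hand[A=48 B=26 C=22 D=41 E=43] avail[A=47 B=26 C=22 D=41 E=36] open={R1,R2}
Step 3: commit R1 -> on_hand[A=48 B=26 C=22 D=41 E=36] avail[A=47 B=26 C=22 D=41 E=36] open={R2}
Step 4: commit R2 -> on_hand[A=47 B=26 C=22 D=41 E=36] avail[A=47 B=26 C=22 D=41 E=36] open={}
Step 5: reserve R3 E 9 -> on_hand[A=47 B=26 C=22 D=41 E=36] avail[A=47 B=26 C=22 D=41 E=27] open={R3}
Step 6: commit R3 -> on_hand[A=47 B=26 C=22 D=41 E=27] avail[A=47 B=26 C=22 D=41 E=27] open={}
Step 7: reserve R4 A 3 -> on_hand[A=47 B=26 C=22 D=41 E=27] avail[A=44 B=26 C=22 D=41 E=27] open={R4}
Step 8: reserve R5 E 3 -> on_hand[A=47 B=26 C=22 D=41 E=27] avail[A=44 B=26 C=22 D=41 E=24] open={R4,R5}
Step 9: reserve R6 B 8 -> on_hand[A=47 B=26 C=22 D=41 E=27] avail[A=44 B=18 C=22 D=41 E=24] open={R4,R5,R6}
Step 10: reserve R7 E 9 -> on_hand[A=47 B=26 C=22 D=41 E=27] avail[A=44 B=18 C=22 D=41 E=15] open={R4,R5,R6,R7}
Step 11: reserve R8 C 1 -> on_hand[A=47 B=26 C=22 D=41 E=27] avail[A=44 B=18 C=21 D=41 E=15] open={R4,R5,R6,R7,R8}
Step 12: reserve R9 C 9 -> on_hand[A=47 B=26 C=22 D=41 E=27] avail[A=44 B=18 C=12 D=41 E=15] open={R4,R5,R6,R7,R8,R9}
Step 13: reserve R10 A 8 -> on_hand[A=47 B=26 C=22 D=41 E=27] avail[A=36 B=18 C=12 D=41 E=15] open={R10,R4,R5,R6,R7,R8,R9}
Step 14: reserve R11 D 1 -> on_hand[A=47 B=26 C=22 D=41 E=27] avail[A=36 B=18 C=12 D=40 E=15] open={R10,R11,R4,R5,R6,R7,R8,R9}
Step 15: reserve R12 B 5 -> on_hand[A=47 B=26 C=22 D=41 E=27] avail[A=36 B=13 C=12 D=40 E=15] open={R10,R11,R12,R4,R5,R6,R7,R8,R9}
Step 16: cancel R12 -> on_hand[A=47 B=26 C=22 D=41 E=27] avail[A=36 B=18 C=12 D=40 E=15] open={R10,R11,R4,R5,R6,R7,R8,R9}
Step 17: reserve R13 B 1 -> on_hand[A=47 B=26 C=22 D=41 E=27] avail[A=36 B=17 C=12 D=40 E=15] open={R10,R11,R13,R4,R5,R6,R7,R8,R9}
Step 18: commit R13 -> on_hand[A=47 B=25 C=22 D=41 E=27] avail[A=36 B=17 C=12 D=40 E=15] open={R10,R11,R4,R5,R6,R7,R8,R9}
Step 19: commit R4 -> on_hand[A=44 B=25 C=22 D=41 E=27] avail[A=36 B=17 C=12 D=40 E=15] open={R10,R11,R5,R6,R7,R8,R9}
Step 20: reserve R14 C 3 -> on_hand[A=44 B=25 C=22 D=41 E=27] avail[A=36 B=17 C=9 D=40 E=15] open={R10,R11,R14,R5,R6,R7,R8,R9}
Step 21: reserve R15 E 5 -> on_hand[A=44 B=25 C=22 D=41 E=27] avail[A=36 B=17 C=9 D=40 E=10] open={R10,R11,R14,R15,R5,R6,R7,R8,R9}
Open reservations: ['R10', 'R11', 'R14', 'R15', 'R5', 'R6', 'R7', 'R8', 'R9'] -> 9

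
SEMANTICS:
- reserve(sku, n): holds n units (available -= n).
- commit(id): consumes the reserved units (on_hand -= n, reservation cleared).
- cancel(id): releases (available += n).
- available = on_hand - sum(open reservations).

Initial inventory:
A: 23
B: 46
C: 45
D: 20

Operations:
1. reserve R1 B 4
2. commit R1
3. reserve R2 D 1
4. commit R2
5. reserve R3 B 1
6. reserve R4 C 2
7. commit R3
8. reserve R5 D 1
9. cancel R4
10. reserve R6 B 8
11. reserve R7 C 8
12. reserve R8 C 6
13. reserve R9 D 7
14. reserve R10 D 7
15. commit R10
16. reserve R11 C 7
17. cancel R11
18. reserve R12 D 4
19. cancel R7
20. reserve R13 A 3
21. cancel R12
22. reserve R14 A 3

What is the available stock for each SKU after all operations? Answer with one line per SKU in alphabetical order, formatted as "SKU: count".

Answer: A: 17
B: 33
C: 39
D: 4

Derivation:
Step 1: reserve R1 B 4 -> on_hand[A=23 B=46 C=45 D=20] avail[A=23 B=42 C=45 D=20] open={R1}
Step 2: commit R1 -> on_hand[A=23 B=42 C=45 D=20] avail[A=23 B=42 C=45 D=20] open={}
Step 3: reserve R2 D 1 -> on_hand[A=23 B=42 C=45 D=20] avail[A=23 B=42 C=45 D=19] open={R2}
Step 4: commit R2 -> on_hand[A=23 B=42 C=45 D=19] avail[A=23 B=42 C=45 D=19] open={}
Step 5: reserve R3 B 1 -> on_hand[A=23 B=42 C=45 D=19] avail[A=23 B=41 C=45 D=19] open={R3}
Step 6: reserve R4 C 2 -> on_hand[A=23 B=42 C=45 D=19] avail[A=23 B=41 C=43 D=19] open={R3,R4}
Step 7: commit R3 -> on_hand[A=23 B=41 C=45 D=19] avail[A=23 B=41 C=43 D=19] open={R4}
Step 8: reserve R5 D 1 -> on_hand[A=23 B=41 C=45 D=19] avail[A=23 B=41 C=43 D=18] open={R4,R5}
Step 9: cancel R4 -> on_hand[A=23 B=41 C=45 D=19] avail[A=23 B=41 C=45 D=18] open={R5}
Step 10: reserve R6 B 8 -> on_hand[A=23 B=41 C=45 D=19] avail[A=23 B=33 C=45 D=18] open={R5,R6}
Step 11: reserve R7 C 8 -> on_hand[A=23 B=41 C=45 D=19] avail[A=23 B=33 C=37 D=18] open={R5,R6,R7}
Step 12: reserve R8 C 6 -> on_hand[A=23 B=41 C=45 D=19] avail[A=23 B=33 C=31 D=18] open={R5,R6,R7,R8}
Step 13: reserve R9 D 7 -> on_hand[A=23 B=41 C=45 D=19] avail[A=23 B=33 C=31 D=11] open={R5,R6,R7,R8,R9}
Step 14: reserve R10 D 7 -> on_hand[A=23 B=41 C=45 D=19] avail[A=23 B=33 C=31 D=4] open={R10,R5,R6,R7,R8,R9}
Step 15: commit R10 -> on_hand[A=23 B=41 C=45 D=12] avail[A=23 B=33 C=31 D=4] open={R5,R6,R7,R8,R9}
Step 16: reserve R11 C 7 -> on_hand[A=23 B=41 C=45 D=12] avail[A=23 B=33 C=24 D=4] open={R11,R5,R6,R7,R8,R9}
Step 17: cancel R11 -> on_hand[A=23 B=41 C=45 D=12] avail[A=23 B=33 C=31 D=4] open={R5,R6,R7,R8,R9}
Step 18: reserve R12 D 4 -> on_hand[A=23 B=41 C=45 D=12] avail[A=23 B=33 C=31 D=0] open={R12,R5,R6,R7,R8,R9}
Step 19: cancel R7 -> on_hand[A=23 B=41 C=45 D=12] avail[A=23 B=33 C=39 D=0] open={R12,R5,R6,R8,R9}
Step 20: reserve R13 A 3 -> on_hand[A=23 B=41 C=45 D=12] avail[A=20 B=33 C=39 D=0] open={R12,R13,R5,R6,R8,R9}
Step 21: cancel R12 -> on_hand[A=23 B=41 C=45 D=12] avail[A=20 B=33 C=39 D=4] open={R13,R5,R6,R8,R9}
Step 22: reserve R14 A 3 -> on_hand[A=23 B=41 C=45 D=12] avail[A=17 B=33 C=39 D=4] open={R13,R14,R5,R6,R8,R9}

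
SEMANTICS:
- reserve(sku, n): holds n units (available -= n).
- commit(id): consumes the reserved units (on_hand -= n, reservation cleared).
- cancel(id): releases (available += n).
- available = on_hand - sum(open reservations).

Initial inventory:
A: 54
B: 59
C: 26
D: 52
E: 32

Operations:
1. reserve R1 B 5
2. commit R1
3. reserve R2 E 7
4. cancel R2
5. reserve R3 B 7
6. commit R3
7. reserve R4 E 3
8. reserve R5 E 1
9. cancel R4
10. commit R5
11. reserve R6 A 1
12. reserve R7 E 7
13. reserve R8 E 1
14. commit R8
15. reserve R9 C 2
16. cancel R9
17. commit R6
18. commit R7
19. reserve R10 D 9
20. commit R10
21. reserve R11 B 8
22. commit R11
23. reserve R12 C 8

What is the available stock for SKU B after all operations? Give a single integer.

Step 1: reserve R1 B 5 -> on_hand[A=54 B=59 C=26 D=52 E=32] avail[A=54 B=54 C=26 D=52 E=32] open={R1}
Step 2: commit R1 -> on_hand[A=54 B=54 C=26 D=52 E=32] avail[A=54 B=54 C=26 D=52 E=32] open={}
Step 3: reserve R2 E 7 -> on_hand[A=54 B=54 C=26 D=52 E=32] avail[A=54 B=54 C=26 D=52 E=25] open={R2}
Step 4: cancel R2 -> on_hand[A=54 B=54 C=26 D=52 E=32] avail[A=54 B=54 C=26 D=52 E=32] open={}
Step 5: reserve R3 B 7 -> on_hand[A=54 B=54 C=26 D=52 E=32] avail[A=54 B=47 C=26 D=52 E=32] open={R3}
Step 6: commit R3 -> on_hand[A=54 B=47 C=26 D=52 E=32] avail[A=54 B=47 C=26 D=52 E=32] open={}
Step 7: reserve R4 E 3 -> on_hand[A=54 B=47 C=26 D=52 E=32] avail[A=54 B=47 C=26 D=52 E=29] open={R4}
Step 8: reserve R5 E 1 -> on_hand[A=54 B=47 C=26 D=52 E=32] avail[A=54 B=47 C=26 D=52 E=28] open={R4,R5}
Step 9: cancel R4 -> on_hand[A=54 B=47 C=26 D=52 E=32] avail[A=54 B=47 C=26 D=52 E=31] open={R5}
Step 10: commit R5 -> on_hand[A=54 B=47 C=26 D=52 E=31] avail[A=54 B=47 C=26 D=52 E=31] open={}
Step 11: reserve R6 A 1 -> on_hand[A=54 B=47 C=26 D=52 E=31] avail[A=53 B=47 C=26 D=52 E=31] open={R6}
Step 12: reserve R7 E 7 -> on_hand[A=54 B=47 C=26 D=52 E=31] avail[A=53 B=47 C=26 D=52 E=24] open={R6,R7}
Step 13: reserve R8 E 1 -> on_hand[A=54 B=47 C=26 D=52 E=31] avail[A=53 B=47 C=26 D=52 E=23] open={R6,R7,R8}
Step 14: commit R8 -> on_hand[A=54 B=47 C=26 D=52 E=30] avail[A=53 B=47 C=26 D=52 E=23] open={R6,R7}
Step 15: reserve R9 C 2 -> on_hand[A=54 B=47 C=26 D=52 E=30] avail[A=53 B=47 C=24 D=52 E=23] open={R6,R7,R9}
Step 16: cancel R9 -> on_hand[A=54 B=47 C=26 D=52 E=30] avail[A=53 B=47 C=26 D=52 E=23] open={R6,R7}
Step 17: commit R6 -> on_hand[A=53 B=47 C=26 D=52 E=30] avail[A=53 B=47 C=26 D=52 E=23] open={R7}
Step 18: commit R7 -> on_hand[A=53 B=47 C=26 D=52 E=23] avail[A=53 B=47 C=26 D=52 E=23] open={}
Step 19: reserve R10 D 9 -> on_hand[A=53 B=47 C=26 D=52 E=23] avail[A=53 B=47 C=26 D=43 E=23] open={R10}
Step 20: commit R10 -> on_hand[A=53 B=47 C=26 D=43 E=23] avail[A=53 B=47 C=26 D=43 E=23] open={}
Step 21: reserve R11 B 8 -> on_hand[A=53 B=47 C=26 D=43 E=23] avail[A=53 B=39 C=26 D=43 E=23] open={R11}
Step 22: commit R11 -> on_hand[A=53 B=39 C=26 D=43 E=23] avail[A=53 B=39 C=26 D=43 E=23] open={}
Step 23: reserve R12 C 8 -> on_hand[A=53 B=39 C=26 D=43 E=23] avail[A=53 B=39 C=18 D=43 E=23] open={R12}
Final available[B] = 39

Answer: 39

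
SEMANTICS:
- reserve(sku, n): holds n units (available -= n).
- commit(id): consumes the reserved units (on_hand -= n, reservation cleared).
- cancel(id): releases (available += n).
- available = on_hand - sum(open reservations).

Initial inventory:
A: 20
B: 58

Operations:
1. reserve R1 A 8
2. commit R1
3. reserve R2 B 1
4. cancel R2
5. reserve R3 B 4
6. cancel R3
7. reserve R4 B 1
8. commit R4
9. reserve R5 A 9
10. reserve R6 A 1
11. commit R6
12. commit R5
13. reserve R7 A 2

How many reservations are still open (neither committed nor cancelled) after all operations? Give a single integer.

Step 1: reserve R1 A 8 -> on_hand[A=20 B=58] avail[A=12 B=58] open={R1}
Step 2: commit R1 -> on_hand[A=12 B=58] avail[A=12 B=58] open={}
Step 3: reserve R2 B 1 -> on_hand[A=12 B=58] avail[A=12 B=57] open={R2}
Step 4: cancel R2 -> on_hand[A=12 B=58] avail[A=12 B=58] open={}
Step 5: reserve R3 B 4 -> on_hand[A=12 B=58] avail[A=12 B=54] open={R3}
Step 6: cancel R3 -> on_hand[A=12 B=58] avail[A=12 B=58] open={}
Step 7: reserve R4 B 1 -> on_hand[A=12 B=58] avail[A=12 B=57] open={R4}
Step 8: commit R4 -> on_hand[A=12 B=57] avail[A=12 B=57] open={}
Step 9: reserve R5 A 9 -> on_hand[A=12 B=57] avail[A=3 B=57] open={R5}
Step 10: reserve R6 A 1 -> on_hand[A=12 B=57] avail[A=2 B=57] open={R5,R6}
Step 11: commit R6 -> on_hand[A=11 B=57] avail[A=2 B=57] open={R5}
Step 12: commit R5 -> on_hand[A=2 B=57] avail[A=2 B=57] open={}
Step 13: reserve R7 A 2 -> on_hand[A=2 B=57] avail[A=0 B=57] open={R7}
Open reservations: ['R7'] -> 1

Answer: 1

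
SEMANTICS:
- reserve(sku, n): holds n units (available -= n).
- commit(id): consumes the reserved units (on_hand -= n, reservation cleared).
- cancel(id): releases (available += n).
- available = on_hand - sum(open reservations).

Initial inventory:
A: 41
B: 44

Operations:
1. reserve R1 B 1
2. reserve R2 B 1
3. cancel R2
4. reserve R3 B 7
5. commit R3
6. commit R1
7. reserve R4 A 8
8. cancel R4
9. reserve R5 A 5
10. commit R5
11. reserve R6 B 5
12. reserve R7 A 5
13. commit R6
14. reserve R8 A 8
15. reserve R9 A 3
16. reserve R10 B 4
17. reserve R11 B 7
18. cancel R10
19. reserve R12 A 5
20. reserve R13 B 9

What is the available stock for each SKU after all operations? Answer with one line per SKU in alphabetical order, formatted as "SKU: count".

Step 1: reserve R1 B 1 -> on_hand[A=41 B=44] avail[A=41 B=43] open={R1}
Step 2: reserve R2 B 1 -> on_hand[A=41 B=44] avail[A=41 B=42] open={R1,R2}
Step 3: cancel R2 -> on_hand[A=41 B=44] avail[A=41 B=43] open={R1}
Step 4: reserve R3 B 7 -> on_hand[A=41 B=44] avail[A=41 B=36] open={R1,R3}
Step 5: commit R3 -> on_hand[A=41 B=37] avail[A=41 B=36] open={R1}
Step 6: commit R1 -> on_hand[A=41 B=36] avail[A=41 B=36] open={}
Step 7: reserve R4 A 8 -> on_hand[A=41 B=36] avail[A=33 B=36] open={R4}
Step 8: cancel R4 -> on_hand[A=41 B=36] avail[A=41 B=36] open={}
Step 9: reserve R5 A 5 -> on_hand[A=41 B=36] avail[A=36 B=36] open={R5}
Step 10: commit R5 -> on_hand[A=36 B=36] avail[A=36 B=36] open={}
Step 11: reserve R6 B 5 -> on_hand[A=36 B=36] avail[A=36 B=31] open={R6}
Step 12: reserve R7 A 5 -> on_hand[A=36 B=36] avail[A=31 B=31] open={R6,R7}
Step 13: commit R6 -> on_hand[A=36 B=31] avail[A=31 B=31] open={R7}
Step 14: reserve R8 A 8 -> on_hand[A=36 B=31] avail[A=23 B=31] open={R7,R8}
Step 15: reserve R9 A 3 -> on_hand[A=36 B=31] avail[A=20 B=31] open={R7,R8,R9}
Step 16: reserve R10 B 4 -> on_hand[A=36 B=31] avail[A=20 B=27] open={R10,R7,R8,R9}
Step 17: reserve R11 B 7 -> on_hand[A=36 B=31] avail[A=20 B=20] open={R10,R11,R7,R8,R9}
Step 18: cancel R10 -> on_hand[A=36 B=31] avail[A=20 B=24] open={R11,R7,R8,R9}
Step 19: reserve R12 A 5 -> on_hand[A=36 B=31] avail[A=15 B=24] open={R11,R12,R7,R8,R9}
Step 20: reserve R13 B 9 -> on_hand[A=36 B=31] avail[A=15 B=15] open={R11,R12,R13,R7,R8,R9}

Answer: A: 15
B: 15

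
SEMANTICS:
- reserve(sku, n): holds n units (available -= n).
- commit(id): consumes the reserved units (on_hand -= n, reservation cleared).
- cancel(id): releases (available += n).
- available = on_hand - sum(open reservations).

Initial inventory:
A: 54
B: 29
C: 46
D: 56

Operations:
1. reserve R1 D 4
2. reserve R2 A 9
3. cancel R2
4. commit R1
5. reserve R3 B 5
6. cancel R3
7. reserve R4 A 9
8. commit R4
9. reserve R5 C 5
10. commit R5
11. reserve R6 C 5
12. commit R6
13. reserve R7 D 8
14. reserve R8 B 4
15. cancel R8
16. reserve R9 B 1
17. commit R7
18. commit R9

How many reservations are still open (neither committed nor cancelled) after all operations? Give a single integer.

Answer: 0

Derivation:
Step 1: reserve R1 D 4 -> on_hand[A=54 B=29 C=46 D=56] avail[A=54 B=29 C=46 D=52] open={R1}
Step 2: reserve R2 A 9 -> on_hand[A=54 B=29 C=46 D=56] avail[A=45 B=29 C=46 D=52] open={R1,R2}
Step 3: cancel R2 -> on_hand[A=54 B=29 C=46 D=56] avail[A=54 B=29 C=46 D=52] open={R1}
Step 4: commit R1 -> on_hand[A=54 B=29 C=46 D=52] avail[A=54 B=29 C=46 D=52] open={}
Step 5: reserve R3 B 5 -> on_hand[A=54 B=29 C=46 D=52] avail[A=54 B=24 C=46 D=52] open={R3}
Step 6: cancel R3 -> on_hand[A=54 B=29 C=46 D=52] avail[A=54 B=29 C=46 D=52] open={}
Step 7: reserve R4 A 9 -> on_hand[A=54 B=29 C=46 D=52] avail[A=45 B=29 C=46 D=52] open={R4}
Step 8: commit R4 -> on_hand[A=45 B=29 C=46 D=52] avail[A=45 B=29 C=46 D=52] open={}
Step 9: reserve R5 C 5 -> on_hand[A=45 B=29 C=46 D=52] avail[A=45 B=29 C=41 D=52] open={R5}
Step 10: commit R5 -> on_hand[A=45 B=29 C=41 D=52] avail[A=45 B=29 C=41 D=52] open={}
Step 11: reserve R6 C 5 -> on_hand[A=45 B=29 C=41 D=52] avail[A=45 B=29 C=36 D=52] open={R6}
Step 12: commit R6 -> on_hand[A=45 B=29 C=36 D=52] avail[A=45 B=29 C=36 D=52] open={}
Step 13: reserve R7 D 8 -> on_hand[A=45 B=29 C=36 D=52] avail[A=45 B=29 C=36 D=44] open={R7}
Step 14: reserve R8 B 4 -> on_hand[A=45 B=29 C=36 D=52] avail[A=45 B=25 C=36 D=44] open={R7,R8}
Step 15: cancel R8 -> on_hand[A=45 B=29 C=36 D=52] avail[A=45 B=29 C=36 D=44] open={R7}
Step 16: reserve R9 B 1 -> on_hand[A=45 B=29 C=36 D=52] avail[A=45 B=28 C=36 D=44] open={R7,R9}
Step 17: commit R7 -> on_hand[A=45 B=29 C=36 D=44] avail[A=45 B=28 C=36 D=44] open={R9}
Step 18: commit R9 -> on_hand[A=45 B=28 C=36 D=44] avail[A=45 B=28 C=36 D=44] open={}
Open reservations: [] -> 0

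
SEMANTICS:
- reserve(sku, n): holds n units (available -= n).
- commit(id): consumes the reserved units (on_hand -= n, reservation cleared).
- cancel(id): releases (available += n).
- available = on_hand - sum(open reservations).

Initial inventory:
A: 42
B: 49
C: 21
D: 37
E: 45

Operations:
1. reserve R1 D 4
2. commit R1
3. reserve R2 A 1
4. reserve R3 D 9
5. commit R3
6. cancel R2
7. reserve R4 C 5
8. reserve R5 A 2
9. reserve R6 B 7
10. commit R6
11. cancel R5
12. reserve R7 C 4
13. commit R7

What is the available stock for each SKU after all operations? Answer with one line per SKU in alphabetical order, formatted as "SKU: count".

Step 1: reserve R1 D 4 -> on_hand[A=42 B=49 C=21 D=37 E=45] avail[A=42 B=49 C=21 D=33 E=45] open={R1}
Step 2: commit R1 -> on_hand[A=42 B=49 C=21 D=33 E=45] avail[A=42 B=49 C=21 D=33 E=45] open={}
Step 3: reserve R2 A 1 -> on_hand[A=42 B=49 C=21 D=33 E=45] avail[A=41 B=49 C=21 D=33 E=45] open={R2}
Step 4: reserve R3 D 9 -> on_hand[A=42 B=49 C=21 D=33 E=45] avail[A=41 B=49 C=21 D=24 E=45] open={R2,R3}
Step 5: commit R3 -> on_hand[A=42 B=49 C=21 D=24 E=45] avail[A=41 B=49 C=21 D=24 E=45] open={R2}
Step 6: cancel R2 -> on_hand[A=42 B=49 C=21 D=24 E=45] avail[A=42 B=49 C=21 D=24 E=45] open={}
Step 7: reserve R4 C 5 -> on_hand[A=42 B=49 C=21 D=24 E=45] avail[A=42 B=49 C=16 D=24 E=45] open={R4}
Step 8: reserve R5 A 2 -> on_hand[A=42 B=49 C=21 D=24 E=45] avail[A=40 B=49 C=16 D=24 E=45] open={R4,R5}
Step 9: reserve R6 B 7 -> on_hand[A=42 B=49 C=21 D=24 E=45] avail[A=40 B=42 C=16 D=24 E=45] open={R4,R5,R6}
Step 10: commit R6 -> on_hand[A=42 B=42 C=21 D=24 E=45] avail[A=40 B=42 C=16 D=24 E=45] open={R4,R5}
Step 11: cancel R5 -> on_hand[A=42 B=42 C=21 D=24 E=45] avail[A=42 B=42 C=16 D=24 E=45] open={R4}
Step 12: reserve R7 C 4 -> on_hand[A=42 B=42 C=21 D=24 E=45] avail[A=42 B=42 C=12 D=24 E=45] open={R4,R7}
Step 13: commit R7 -> on_hand[A=42 B=42 C=17 D=24 E=45] avail[A=42 B=42 C=12 D=24 E=45] open={R4}

Answer: A: 42
B: 42
C: 12
D: 24
E: 45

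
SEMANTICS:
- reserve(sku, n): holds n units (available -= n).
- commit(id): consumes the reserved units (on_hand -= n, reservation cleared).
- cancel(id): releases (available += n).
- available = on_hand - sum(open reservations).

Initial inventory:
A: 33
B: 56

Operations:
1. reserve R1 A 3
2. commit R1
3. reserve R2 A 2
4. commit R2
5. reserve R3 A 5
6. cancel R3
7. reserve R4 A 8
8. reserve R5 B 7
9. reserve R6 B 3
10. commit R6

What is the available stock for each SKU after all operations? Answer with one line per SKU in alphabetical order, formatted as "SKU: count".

Step 1: reserve R1 A 3 -> on_hand[A=33 B=56] avail[A=30 B=56] open={R1}
Step 2: commit R1 -> on_hand[A=30 B=56] avail[A=30 B=56] open={}
Step 3: reserve R2 A 2 -> on_hand[A=30 B=56] avail[A=28 B=56] open={R2}
Step 4: commit R2 -> on_hand[A=28 B=56] avail[A=28 B=56] open={}
Step 5: reserve R3 A 5 -> on_hand[A=28 B=56] avail[A=23 B=56] open={R3}
Step 6: cancel R3 -> on_hand[A=28 B=56] avail[A=28 B=56] open={}
Step 7: reserve R4 A 8 -> on_hand[A=28 B=56] avail[A=20 B=56] open={R4}
Step 8: reserve R5 B 7 -> on_hand[A=28 B=56] avail[A=20 B=49] open={R4,R5}
Step 9: reserve R6 B 3 -> on_hand[A=28 B=56] avail[A=20 B=46] open={R4,R5,R6}
Step 10: commit R6 -> on_hand[A=28 B=53] avail[A=20 B=46] open={R4,R5}

Answer: A: 20
B: 46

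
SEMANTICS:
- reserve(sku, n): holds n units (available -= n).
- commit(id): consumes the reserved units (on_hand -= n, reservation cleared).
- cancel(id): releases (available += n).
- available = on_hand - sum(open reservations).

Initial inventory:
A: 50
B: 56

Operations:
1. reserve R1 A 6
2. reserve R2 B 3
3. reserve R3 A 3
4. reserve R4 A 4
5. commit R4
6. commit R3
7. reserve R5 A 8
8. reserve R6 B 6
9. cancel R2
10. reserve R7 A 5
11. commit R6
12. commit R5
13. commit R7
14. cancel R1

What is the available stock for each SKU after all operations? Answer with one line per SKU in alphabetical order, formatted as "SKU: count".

Step 1: reserve R1 A 6 -> on_hand[A=50 B=56] avail[A=44 B=56] open={R1}
Step 2: reserve R2 B 3 -> on_hand[A=50 B=56] avail[A=44 B=53] open={R1,R2}
Step 3: reserve R3 A 3 -> on_hand[A=50 B=56] avail[A=41 B=53] open={R1,R2,R3}
Step 4: reserve R4 A 4 -> on_hand[A=50 B=56] avail[A=37 B=53] open={R1,R2,R3,R4}
Step 5: commit R4 -> on_hand[A=46 B=56] avail[A=37 B=53] open={R1,R2,R3}
Step 6: commit R3 -> on_hand[A=43 B=56] avail[A=37 B=53] open={R1,R2}
Step 7: reserve R5 A 8 -> on_hand[A=43 B=56] avail[A=29 B=53] open={R1,R2,R5}
Step 8: reserve R6 B 6 -> on_hand[A=43 B=56] avail[A=29 B=47] open={R1,R2,R5,R6}
Step 9: cancel R2 -> on_hand[A=43 B=56] avail[A=29 B=50] open={R1,R5,R6}
Step 10: reserve R7 A 5 -> on_hand[A=43 B=56] avail[A=24 B=50] open={R1,R5,R6,R7}
Step 11: commit R6 -> on_hand[A=43 B=50] avail[A=24 B=50] open={R1,R5,R7}
Step 12: commit R5 -> on_hand[A=35 B=50] avail[A=24 B=50] open={R1,R7}
Step 13: commit R7 -> on_hand[A=30 B=50] avail[A=24 B=50] open={R1}
Step 14: cancel R1 -> on_hand[A=30 B=50] avail[A=30 B=50] open={}

Answer: A: 30
B: 50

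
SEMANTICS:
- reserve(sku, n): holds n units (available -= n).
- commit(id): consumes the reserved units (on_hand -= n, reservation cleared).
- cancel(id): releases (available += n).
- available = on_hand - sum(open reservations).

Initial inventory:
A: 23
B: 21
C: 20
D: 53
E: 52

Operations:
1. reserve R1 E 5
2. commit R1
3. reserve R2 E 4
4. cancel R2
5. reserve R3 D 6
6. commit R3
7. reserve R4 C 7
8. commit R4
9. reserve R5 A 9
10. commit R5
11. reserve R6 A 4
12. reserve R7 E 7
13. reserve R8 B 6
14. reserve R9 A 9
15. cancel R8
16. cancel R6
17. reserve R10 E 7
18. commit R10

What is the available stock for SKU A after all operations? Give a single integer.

Step 1: reserve R1 E 5 -> on_hand[A=23 B=21 C=20 D=53 E=52] avail[A=23 B=21 C=20 D=53 E=47] open={R1}
Step 2: commit R1 -> on_hand[A=23 B=21 C=20 D=53 E=47] avail[A=23 B=21 C=20 D=53 E=47] open={}
Step 3: reserve R2 E 4 -> on_hand[A=23 B=21 C=20 D=53 E=47] avail[A=23 B=21 C=20 D=53 E=43] open={R2}
Step 4: cancel R2 -> on_hand[A=23 B=21 C=20 D=53 E=47] avail[A=23 B=21 C=20 D=53 E=47] open={}
Step 5: reserve R3 D 6 -> on_hand[A=23 B=21 C=20 D=53 E=47] avail[A=23 B=21 C=20 D=47 E=47] open={R3}
Step 6: commit R3 -> on_hand[A=23 B=21 C=20 D=47 E=47] avail[A=23 B=21 C=20 D=47 E=47] open={}
Step 7: reserve R4 C 7 -> on_hand[A=23 B=21 C=20 D=47 E=47] avail[A=23 B=21 C=13 D=47 E=47] open={R4}
Step 8: commit R4 -> on_hand[A=23 B=21 C=13 D=47 E=47] avail[A=23 B=21 C=13 D=47 E=47] open={}
Step 9: reserve R5 A 9 -> on_hand[A=23 B=21 C=13 D=47 E=47] avail[A=14 B=21 C=13 D=47 E=47] open={R5}
Step 10: commit R5 -> on_hand[A=14 B=21 C=13 D=47 E=47] avail[A=14 B=21 C=13 D=47 E=47] open={}
Step 11: reserve R6 A 4 -> on_hand[A=14 B=21 C=13 D=47 E=47] avail[A=10 B=21 C=13 D=47 E=47] open={R6}
Step 12: reserve R7 E 7 -> on_hand[A=14 B=21 C=13 D=47 E=47] avail[A=10 B=21 C=13 D=47 E=40] open={R6,R7}
Step 13: reserve R8 B 6 -> on_hand[A=14 B=21 C=13 D=47 E=47] avail[A=10 B=15 C=13 D=47 E=40] open={R6,R7,R8}
Step 14: reserve R9 A 9 -> on_hand[A=14 B=21 C=13 D=47 E=47] avail[A=1 B=15 C=13 D=47 E=40] open={R6,R7,R8,R9}
Step 15: cancel R8 -> on_hand[A=14 B=21 C=13 D=47 E=47] avail[A=1 B=21 C=13 D=47 E=40] open={R6,R7,R9}
Step 16: cancel R6 -> on_hand[A=14 B=21 C=13 D=47 E=47] avail[A=5 B=21 C=13 D=47 E=40] open={R7,R9}
Step 17: reserve R10 E 7 -> on_hand[A=14 B=21 C=13 D=47 E=47] avail[A=5 B=21 C=13 D=47 E=33] open={R10,R7,R9}
Step 18: commit R10 -> on_hand[A=14 B=21 C=13 D=47 E=40] avail[A=5 B=21 C=13 D=47 E=33] open={R7,R9}
Final available[A] = 5

Answer: 5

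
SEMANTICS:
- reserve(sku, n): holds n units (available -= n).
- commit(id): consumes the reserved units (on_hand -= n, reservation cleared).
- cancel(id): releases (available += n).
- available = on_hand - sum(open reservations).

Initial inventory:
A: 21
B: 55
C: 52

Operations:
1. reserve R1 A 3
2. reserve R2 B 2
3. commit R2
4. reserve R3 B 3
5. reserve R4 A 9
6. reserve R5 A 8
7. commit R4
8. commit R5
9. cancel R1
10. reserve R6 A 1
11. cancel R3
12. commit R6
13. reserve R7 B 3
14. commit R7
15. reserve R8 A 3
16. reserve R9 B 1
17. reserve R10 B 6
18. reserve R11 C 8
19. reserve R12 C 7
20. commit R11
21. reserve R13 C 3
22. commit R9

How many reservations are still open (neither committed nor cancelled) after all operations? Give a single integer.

Answer: 4

Derivation:
Step 1: reserve R1 A 3 -> on_hand[A=21 B=55 C=52] avail[A=18 B=55 C=52] open={R1}
Step 2: reserve R2 B 2 -> on_hand[A=21 B=55 C=52] avail[A=18 B=53 C=52] open={R1,R2}
Step 3: commit R2 -> on_hand[A=21 B=53 C=52] avail[A=18 B=53 C=52] open={R1}
Step 4: reserve R3 B 3 -> on_hand[A=21 B=53 C=52] avail[A=18 B=50 C=52] open={R1,R3}
Step 5: reserve R4 A 9 -> on_hand[A=21 B=53 C=52] avail[A=9 B=50 C=52] open={R1,R3,R4}
Step 6: reserve R5 A 8 -> on_hand[A=21 B=53 C=52] avail[A=1 B=50 C=52] open={R1,R3,R4,R5}
Step 7: commit R4 -> on_hand[A=12 B=53 C=52] avail[A=1 B=50 C=52] open={R1,R3,R5}
Step 8: commit R5 -> on_hand[A=4 B=53 C=52] avail[A=1 B=50 C=52] open={R1,R3}
Step 9: cancel R1 -> on_hand[A=4 B=53 C=52] avail[A=4 B=50 C=52] open={R3}
Step 10: reserve R6 A 1 -> on_hand[A=4 B=53 C=52] avail[A=3 B=50 C=52] open={R3,R6}
Step 11: cancel R3 -> on_hand[A=4 B=53 C=52] avail[A=3 B=53 C=52] open={R6}
Step 12: commit R6 -> on_hand[A=3 B=53 C=52] avail[A=3 B=53 C=52] open={}
Step 13: reserve R7 B 3 -> on_hand[A=3 B=53 C=52] avail[A=3 B=50 C=52] open={R7}
Step 14: commit R7 -> on_hand[A=3 B=50 C=52] avail[A=3 B=50 C=52] open={}
Step 15: reserve R8 A 3 -> on_hand[A=3 B=50 C=52] avail[A=0 B=50 C=52] open={R8}
Step 16: reserve R9 B 1 -> on_hand[A=3 B=50 C=52] avail[A=0 B=49 C=52] open={R8,R9}
Step 17: reserve R10 B 6 -> on_hand[A=3 B=50 C=52] avail[A=0 B=43 C=52] open={R10,R8,R9}
Step 18: reserve R11 C 8 -> on_hand[A=3 B=50 C=52] avail[A=0 B=43 C=44] open={R10,R11,R8,R9}
Step 19: reserve R12 C 7 -> on_hand[A=3 B=50 C=52] avail[A=0 B=43 C=37] open={R10,R11,R12,R8,R9}
Step 20: commit R11 -> on_hand[A=3 B=50 C=44] avail[A=0 B=43 C=37] open={R10,R12,R8,R9}
Step 21: reserve R13 C 3 -> on_hand[A=3 B=50 C=44] avail[A=0 B=43 C=34] open={R10,R12,R13,R8,R9}
Step 22: commit R9 -> on_hand[A=3 B=49 C=44] avail[A=0 B=43 C=34] open={R10,R12,R13,R8}
Open reservations: ['R10', 'R12', 'R13', 'R8'] -> 4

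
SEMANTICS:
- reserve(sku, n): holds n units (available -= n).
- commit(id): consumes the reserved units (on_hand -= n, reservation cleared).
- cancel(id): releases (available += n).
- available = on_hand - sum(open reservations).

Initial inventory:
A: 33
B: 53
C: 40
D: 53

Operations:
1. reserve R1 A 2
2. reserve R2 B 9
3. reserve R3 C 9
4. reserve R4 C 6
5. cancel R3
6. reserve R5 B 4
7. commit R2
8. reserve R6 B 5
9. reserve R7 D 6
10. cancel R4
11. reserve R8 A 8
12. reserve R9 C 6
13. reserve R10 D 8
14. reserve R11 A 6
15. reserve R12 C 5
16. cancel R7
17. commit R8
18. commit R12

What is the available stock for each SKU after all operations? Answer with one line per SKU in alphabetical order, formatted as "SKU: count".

Answer: A: 17
B: 35
C: 29
D: 45

Derivation:
Step 1: reserve R1 A 2 -> on_hand[A=33 B=53 C=40 D=53] avail[A=31 B=53 C=40 D=53] open={R1}
Step 2: reserve R2 B 9 -> on_hand[A=33 B=53 C=40 D=53] avail[A=31 B=44 C=40 D=53] open={R1,R2}
Step 3: reserve R3 C 9 -> on_hand[A=33 B=53 C=40 D=53] avail[A=31 B=44 C=31 D=53] open={R1,R2,R3}
Step 4: reserve R4 C 6 -> on_hand[A=33 B=53 C=40 D=53] avail[A=31 B=44 C=25 D=53] open={R1,R2,R3,R4}
Step 5: cancel R3 -> on_hand[A=33 B=53 C=40 D=53] avail[A=31 B=44 C=34 D=53] open={R1,R2,R4}
Step 6: reserve R5 B 4 -> on_hand[A=33 B=53 C=40 D=53] avail[A=31 B=40 C=34 D=53] open={R1,R2,R4,R5}
Step 7: commit R2 -> on_hand[A=33 B=44 C=40 D=53] avail[A=31 B=40 C=34 D=53] open={R1,R4,R5}
Step 8: reserve R6 B 5 -> on_hand[A=33 B=44 C=40 D=53] avail[A=31 B=35 C=34 D=53] open={R1,R4,R5,R6}
Step 9: reserve R7 D 6 -> on_hand[A=33 B=44 C=40 D=53] avail[A=31 B=35 C=34 D=47] open={R1,R4,R5,R6,R7}
Step 10: cancel R4 -> on_hand[A=33 B=44 C=40 D=53] avail[A=31 B=35 C=40 D=47] open={R1,R5,R6,R7}
Step 11: reserve R8 A 8 -> on_hand[A=33 B=44 C=40 D=53] avail[A=23 B=35 C=40 D=47] open={R1,R5,R6,R7,R8}
Step 12: reserve R9 C 6 -> on_hand[A=33 B=44 C=40 D=53] avail[A=23 B=35 C=34 D=47] open={R1,R5,R6,R7,R8,R9}
Step 13: reserve R10 D 8 -> on_hand[A=33 B=44 C=40 D=53] avail[A=23 B=35 C=34 D=39] open={R1,R10,R5,R6,R7,R8,R9}
Step 14: reserve R11 A 6 -> on_hand[A=33 B=44 C=40 D=53] avail[A=17 B=35 C=34 D=39] open={R1,R10,R11,R5,R6,R7,R8,R9}
Step 15: reserve R12 C 5 -> on_hand[A=33 B=44 C=40 D=53] avail[A=17 B=35 C=29 D=39] open={R1,R10,R11,R12,R5,R6,R7,R8,R9}
Step 16: cancel R7 -> on_hand[A=33 B=44 C=40 D=53] avail[A=17 B=35 C=29 D=45] open={R1,R10,R11,R12,R5,R6,R8,R9}
Step 17: commit R8 -> on_hand[A=25 B=44 C=40 D=53] avail[A=17 B=35 C=29 D=45] open={R1,R10,R11,R12,R5,R6,R9}
Step 18: commit R12 -> on_hand[A=25 B=44 C=35 D=53] avail[A=17 B=35 C=29 D=45] open={R1,R10,R11,R5,R6,R9}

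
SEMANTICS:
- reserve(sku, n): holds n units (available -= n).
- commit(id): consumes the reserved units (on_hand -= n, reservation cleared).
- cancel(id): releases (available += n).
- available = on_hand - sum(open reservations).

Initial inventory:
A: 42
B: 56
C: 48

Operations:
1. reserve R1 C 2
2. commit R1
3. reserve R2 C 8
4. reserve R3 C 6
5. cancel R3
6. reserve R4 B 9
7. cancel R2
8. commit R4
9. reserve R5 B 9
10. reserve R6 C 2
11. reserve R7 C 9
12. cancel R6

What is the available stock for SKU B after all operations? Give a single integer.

Answer: 38

Derivation:
Step 1: reserve R1 C 2 -> on_hand[A=42 B=56 C=48] avail[A=42 B=56 C=46] open={R1}
Step 2: commit R1 -> on_hand[A=42 B=56 C=46] avail[A=42 B=56 C=46] open={}
Step 3: reserve R2 C 8 -> on_hand[A=42 B=56 C=46] avail[A=42 B=56 C=38] open={R2}
Step 4: reserve R3 C 6 -> on_hand[A=42 B=56 C=46] avail[A=42 B=56 C=32] open={R2,R3}
Step 5: cancel R3 -> on_hand[A=42 B=56 C=46] avail[A=42 B=56 C=38] open={R2}
Step 6: reserve R4 B 9 -> on_hand[A=42 B=56 C=46] avail[A=42 B=47 C=38] open={R2,R4}
Step 7: cancel R2 -> on_hand[A=42 B=56 C=46] avail[A=42 B=47 C=46] open={R4}
Step 8: commit R4 -> on_hand[A=42 B=47 C=46] avail[A=42 B=47 C=46] open={}
Step 9: reserve R5 B 9 -> on_hand[A=42 B=47 C=46] avail[A=42 B=38 C=46] open={R5}
Step 10: reserve R6 C 2 -> on_hand[A=42 B=47 C=46] avail[A=42 B=38 C=44] open={R5,R6}
Step 11: reserve R7 C 9 -> on_hand[A=42 B=47 C=46] avail[A=42 B=38 C=35] open={R5,R6,R7}
Step 12: cancel R6 -> on_hand[A=42 B=47 C=46] avail[A=42 B=38 C=37] open={R5,R7}
Final available[B] = 38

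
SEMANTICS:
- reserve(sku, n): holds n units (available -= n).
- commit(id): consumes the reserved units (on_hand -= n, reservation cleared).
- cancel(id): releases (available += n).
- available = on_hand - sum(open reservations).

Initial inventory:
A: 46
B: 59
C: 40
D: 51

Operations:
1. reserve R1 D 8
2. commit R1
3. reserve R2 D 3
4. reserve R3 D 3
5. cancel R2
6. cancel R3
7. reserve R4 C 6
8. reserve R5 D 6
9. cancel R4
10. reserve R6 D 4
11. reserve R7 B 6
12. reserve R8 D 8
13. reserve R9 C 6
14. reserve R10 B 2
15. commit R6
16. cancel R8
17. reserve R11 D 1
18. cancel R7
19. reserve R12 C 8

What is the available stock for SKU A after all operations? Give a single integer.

Answer: 46

Derivation:
Step 1: reserve R1 D 8 -> on_hand[A=46 B=59 C=40 D=51] avail[A=46 B=59 C=40 D=43] open={R1}
Step 2: commit R1 -> on_hand[A=46 B=59 C=40 D=43] avail[A=46 B=59 C=40 D=43] open={}
Step 3: reserve R2 D 3 -> on_hand[A=46 B=59 C=40 D=43] avail[A=46 B=59 C=40 D=40] open={R2}
Step 4: reserve R3 D 3 -> on_hand[A=46 B=59 C=40 D=43] avail[A=46 B=59 C=40 D=37] open={R2,R3}
Step 5: cancel R2 -> on_hand[A=46 B=59 C=40 D=43] avail[A=46 B=59 C=40 D=40] open={R3}
Step 6: cancel R3 -> on_hand[A=46 B=59 C=40 D=43] avail[A=46 B=59 C=40 D=43] open={}
Step 7: reserve R4 C 6 -> on_hand[A=46 B=59 C=40 D=43] avail[A=46 B=59 C=34 D=43] open={R4}
Step 8: reserve R5 D 6 -> on_hand[A=46 B=59 C=40 D=43] avail[A=46 B=59 C=34 D=37] open={R4,R5}
Step 9: cancel R4 -> on_hand[A=46 B=59 C=40 D=43] avail[A=46 B=59 C=40 D=37] open={R5}
Step 10: reserve R6 D 4 -> on_hand[A=46 B=59 C=40 D=43] avail[A=46 B=59 C=40 D=33] open={R5,R6}
Step 11: reserve R7 B 6 -> on_hand[A=46 B=59 C=40 D=43] avail[A=46 B=53 C=40 D=33] open={R5,R6,R7}
Step 12: reserve R8 D 8 -> on_hand[A=46 B=59 C=40 D=43] avail[A=46 B=53 C=40 D=25] open={R5,R6,R7,R8}
Step 13: reserve R9 C 6 -> on_hand[A=46 B=59 C=40 D=43] avail[A=46 B=53 C=34 D=25] open={R5,R6,R7,R8,R9}
Step 14: reserve R10 B 2 -> on_hand[A=46 B=59 C=40 D=43] avail[A=46 B=51 C=34 D=25] open={R10,R5,R6,R7,R8,R9}
Step 15: commit R6 -> on_hand[A=46 B=59 C=40 D=39] avail[A=46 B=51 C=34 D=25] open={R10,R5,R7,R8,R9}
Step 16: cancel R8 -> on_hand[A=46 B=59 C=40 D=39] avail[A=46 B=51 C=34 D=33] open={R10,R5,R7,R9}
Step 17: reserve R11 D 1 -> on_hand[A=46 B=59 C=40 D=39] avail[A=46 B=51 C=34 D=32] open={R10,R11,R5,R7,R9}
Step 18: cancel R7 -> on_hand[A=46 B=59 C=40 D=39] avail[A=46 B=57 C=34 D=32] open={R10,R11,R5,R9}
Step 19: reserve R12 C 8 -> on_hand[A=46 B=59 C=40 D=39] avail[A=46 B=57 C=26 D=32] open={R10,R11,R12,R5,R9}
Final available[A] = 46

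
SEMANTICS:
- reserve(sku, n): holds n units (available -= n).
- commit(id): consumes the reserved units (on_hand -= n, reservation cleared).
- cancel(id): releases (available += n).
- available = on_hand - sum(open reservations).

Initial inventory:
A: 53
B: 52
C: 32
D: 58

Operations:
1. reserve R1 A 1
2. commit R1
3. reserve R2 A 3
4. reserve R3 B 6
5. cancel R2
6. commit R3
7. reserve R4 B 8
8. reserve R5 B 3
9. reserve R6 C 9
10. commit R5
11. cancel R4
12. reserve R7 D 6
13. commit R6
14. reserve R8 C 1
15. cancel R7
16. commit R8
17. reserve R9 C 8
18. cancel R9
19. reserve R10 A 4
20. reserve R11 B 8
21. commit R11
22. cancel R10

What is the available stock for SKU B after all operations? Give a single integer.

Step 1: reserve R1 A 1 -> on_hand[A=53 B=52 C=32 D=58] avail[A=52 B=52 C=32 D=58] open={R1}
Step 2: commit R1 -> on_hand[A=52 B=52 C=32 D=58] avail[A=52 B=52 C=32 D=58] open={}
Step 3: reserve R2 A 3 -> on_hand[A=52 B=52 C=32 D=58] avail[A=49 B=52 C=32 D=58] open={R2}
Step 4: reserve R3 B 6 -> on_hand[A=52 B=52 C=32 D=58] avail[A=49 B=46 C=32 D=58] open={R2,R3}
Step 5: cancel R2 -> on_hand[A=52 B=52 C=32 D=58] avail[A=52 B=46 C=32 D=58] open={R3}
Step 6: commit R3 -> on_hand[A=52 B=46 C=32 D=58] avail[A=52 B=46 C=32 D=58] open={}
Step 7: reserve R4 B 8 -> on_hand[A=52 B=46 C=32 D=58] avail[A=52 B=38 C=32 D=58] open={R4}
Step 8: reserve R5 B 3 -> on_hand[A=52 B=46 C=32 D=58] avail[A=52 B=35 C=32 D=58] open={R4,R5}
Step 9: reserve R6 C 9 -> on_hand[A=52 B=46 C=32 D=58] avail[A=52 B=35 C=23 D=58] open={R4,R5,R6}
Step 10: commit R5 -> on_hand[A=52 B=43 C=32 D=58] avail[A=52 B=35 C=23 D=58] open={R4,R6}
Step 11: cancel R4 -> on_hand[A=52 B=43 C=32 D=58] avail[A=52 B=43 C=23 D=58] open={R6}
Step 12: reserve R7 D 6 -> on_hand[A=52 B=43 C=32 D=58] avail[A=52 B=43 C=23 D=52] open={R6,R7}
Step 13: commit R6 -> on_hand[A=52 B=43 C=23 D=58] avail[A=52 B=43 C=23 D=52] open={R7}
Step 14: reserve R8 C 1 -> on_hand[A=52 B=43 C=23 D=58] avail[A=52 B=43 C=22 D=52] open={R7,R8}
Step 15: cancel R7 -> on_hand[A=52 B=43 C=23 D=58] avail[A=52 B=43 C=22 D=58] open={R8}
Step 16: commit R8 -> on_hand[A=52 B=43 C=22 D=58] avail[A=52 B=43 C=22 D=58] open={}
Step 17: reserve R9 C 8 -> on_hand[A=52 B=43 C=22 D=58] avail[A=52 B=43 C=14 D=58] open={R9}
Step 18: cancel R9 -> on_hand[A=52 B=43 C=22 D=58] avail[A=52 B=43 C=22 D=58] open={}
Step 19: reserve R10 A 4 -> on_hand[A=52 B=43 C=22 D=58] avail[A=48 B=43 C=22 D=58] open={R10}
Step 20: reserve R11 B 8 -> on_hand[A=52 B=43 C=22 D=58] avail[A=48 B=35 C=22 D=58] open={R10,R11}
Step 21: commit R11 -> on_hand[A=52 B=35 C=22 D=58] avail[A=48 B=35 C=22 D=58] open={R10}
Step 22: cancel R10 -> on_hand[A=52 B=35 C=22 D=58] avail[A=52 B=35 C=22 D=58] open={}
Final available[B] = 35

Answer: 35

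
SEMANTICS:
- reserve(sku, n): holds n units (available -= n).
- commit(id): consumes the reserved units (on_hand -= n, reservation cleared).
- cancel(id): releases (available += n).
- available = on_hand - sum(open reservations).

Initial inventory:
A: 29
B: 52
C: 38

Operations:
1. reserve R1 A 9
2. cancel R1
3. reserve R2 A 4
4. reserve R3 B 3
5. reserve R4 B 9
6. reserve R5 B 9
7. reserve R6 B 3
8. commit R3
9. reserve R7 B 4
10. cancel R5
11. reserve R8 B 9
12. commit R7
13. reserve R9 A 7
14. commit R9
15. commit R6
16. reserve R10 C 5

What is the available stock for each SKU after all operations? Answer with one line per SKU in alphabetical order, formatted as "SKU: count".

Answer: A: 18
B: 24
C: 33

Derivation:
Step 1: reserve R1 A 9 -> on_hand[A=29 B=52 C=38] avail[A=20 B=52 C=38] open={R1}
Step 2: cancel R1 -> on_hand[A=29 B=52 C=38] avail[A=29 B=52 C=38] open={}
Step 3: reserve R2 A 4 -> on_hand[A=29 B=52 C=38] avail[A=25 B=52 C=38] open={R2}
Step 4: reserve R3 B 3 -> on_hand[A=29 B=52 C=38] avail[A=25 B=49 C=38] open={R2,R3}
Step 5: reserve R4 B 9 -> on_hand[A=29 B=52 C=38] avail[A=25 B=40 C=38] open={R2,R3,R4}
Step 6: reserve R5 B 9 -> on_hand[A=29 B=52 C=38] avail[A=25 B=31 C=38] open={R2,R3,R4,R5}
Step 7: reserve R6 B 3 -> on_hand[A=29 B=52 C=38] avail[A=25 B=28 C=38] open={R2,R3,R4,R5,R6}
Step 8: commit R3 -> on_hand[A=29 B=49 C=38] avail[A=25 B=28 C=38] open={R2,R4,R5,R6}
Step 9: reserve R7 B 4 -> on_hand[A=29 B=49 C=38] avail[A=25 B=24 C=38] open={R2,R4,R5,R6,R7}
Step 10: cancel R5 -> on_hand[A=29 B=49 C=38] avail[A=25 B=33 C=38] open={R2,R4,R6,R7}
Step 11: reserve R8 B 9 -> on_hand[A=29 B=49 C=38] avail[A=25 B=24 C=38] open={R2,R4,R6,R7,R8}
Step 12: commit R7 -> on_hand[A=29 B=45 C=38] avail[A=25 B=24 C=38] open={R2,R4,R6,R8}
Step 13: reserve R9 A 7 -> on_hand[A=29 B=45 C=38] avail[A=18 B=24 C=38] open={R2,R4,R6,R8,R9}
Step 14: commit R9 -> on_hand[A=22 B=45 C=38] avail[A=18 B=24 C=38] open={R2,R4,R6,R8}
Step 15: commit R6 -> on_hand[A=22 B=42 C=38] avail[A=18 B=24 C=38] open={R2,R4,R8}
Step 16: reserve R10 C 5 -> on_hand[A=22 B=42 C=38] avail[A=18 B=24 C=33] open={R10,R2,R4,R8}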